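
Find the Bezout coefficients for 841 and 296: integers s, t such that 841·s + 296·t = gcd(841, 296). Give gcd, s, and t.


Euclidean algorithm on (841, 296) — divide until remainder is 0:
  841 = 2 · 296 + 249
  296 = 1 · 249 + 47
  249 = 5 · 47 + 14
  47 = 3 · 14 + 5
  14 = 2 · 5 + 4
  5 = 1 · 4 + 1
  4 = 4 · 1 + 0
gcd(841, 296) = 1.
Track Bezout coefficients alongside the remainders: start with r₀ = 841 = a·1 + b·0 (s = 1, t = 0) and r₁ = 296 = a·0 + b·1 (s = 0, t = 1); each new remainder r_{k+1} = r_{k-1} − q_k·r_k inherits s_{k+1} = s_{k-1} − q_k·s_k, t_{k+1} = t_{k-1} − q_k·t_k, so r_k = a·s_k + b·t_k at every step:
  q = 2: r = 249, s = 1 − 2·0 = 1, t = 0 − 2·1 = -2  (check: 841·1 + 296·(-2) = 249)
  q = 1: r = 47, s = 0 − 1·1 = -1, t = 1 − 1·(-2) = 3  (check: 841·(-1) + 296·3 = 47)
  q = 5: r = 14, s = 1 − 5·(-1) = 6, t = -2 − 5·3 = -17  (check: 841·6 + 296·(-17) = 14)
  q = 3: r = 5, s = -1 − 3·6 = -19, t = 3 − 3·(-17) = 54  (check: 841·(-19) + 296·54 = 5)
  q = 2: r = 4, s = 6 − 2·(-19) = 44, t = -17 − 2·54 = -125  (check: 841·44 + 296·(-125) = 4)
  q = 1: r = 1, s = -19 − 1·44 = -63, t = 54 − 1·(-125) = 179  (check: 841·(-63) + 296·179 = 1)
The row with r = 1 (the gcd) gives the Bezout coefficients s = -63, t = 179.
Result: 841 · (-63) + 296 · (179) = 1.

gcd(841, 296) = 1; s = -63, t = 179 (check: 841·(-63) + 296·179 = 1).


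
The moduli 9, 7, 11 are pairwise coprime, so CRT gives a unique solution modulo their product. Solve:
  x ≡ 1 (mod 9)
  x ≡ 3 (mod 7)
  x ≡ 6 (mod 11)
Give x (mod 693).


Moduli 9, 7, 11 are pairwise coprime; by CRT there is a unique solution modulo M = 9 · 7 · 11 = 693.
Solve pairwise, accumulating the modulus:
  Start with x ≡ 1 (mod 9).
  Combine with x ≡ 3 (mod 7): since gcd(9, 7) = 1, we get a unique residue mod 63.
    Write x = 1 + 9·t and substitute into x ≡ 3 (mod 7): 9·t ≡ 3 − 1 = 2 (mod 7).
    Reduce coefficients mod 7: 2·t ≡ 2 (mod 7).
    The inverse of 2 mod 7 is 4 (since 2·4 = 8 = 1·7 + 1), so t ≡ 4·2 = 8 ≡ 1 (mod 7).
    Then x = 1 + 9·1 = 10, valid modulo lcm(9, 7) = 63: x ≡ 10 (mod 63).
  Combine with x ≡ 6 (mod 11): since gcd(63, 11) = 1, we get a unique residue mod 693.
    Write x = 10 + 63·t and substitute into x ≡ 6 (mod 11): 63·t ≡ 6 − 10 = -4 (mod 11).
    Reduce coefficients mod 11: 8·t ≡ 7 (mod 11).
    The inverse of 8 mod 11 is 7 (since 8·7 = 56 = 5·11 + 1), so t ≡ 7·7 = 49 ≡ 5 (mod 11).
    Then x = 10 + 63·5 = 325, valid modulo lcm(63, 11) = 693: x ≡ 325 (mod 693).
Verify: 325 mod 9 = 1 ✓, 325 mod 7 = 3 ✓, 325 mod 11 = 6 ✓.

x ≡ 325 (mod 693).


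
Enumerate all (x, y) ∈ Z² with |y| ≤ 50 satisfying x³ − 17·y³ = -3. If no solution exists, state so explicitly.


The equation is x³ - 17y³ = -3. For fixed y, x³ = 17·y³ − 3, so a solution requires the RHS to be a perfect cube.
Strategy: iterate y from -50 to 50, compute RHS = 17·y³ − 3, and check whether it is a (positive or negative) perfect cube.
Check small values of y:
  y = 0: RHS = -3 is not a perfect cube.
  y = 1: RHS = 14 is not a perfect cube.
  y = -1: RHS = -20 is not a perfect cube.
  y = 2: RHS = 133 is not a perfect cube.
  y = -2: RHS = -139 is not a perfect cube.
  y = 3: RHS = 456 is not a perfect cube.
  y = -3: RHS = -462 is not a perfect cube.
Continuing the search up to |y| = 50 finds no solutions either.
No (x, y) in the scanned range satisfies the equation.

No integer solutions with |y| ≤ 50.


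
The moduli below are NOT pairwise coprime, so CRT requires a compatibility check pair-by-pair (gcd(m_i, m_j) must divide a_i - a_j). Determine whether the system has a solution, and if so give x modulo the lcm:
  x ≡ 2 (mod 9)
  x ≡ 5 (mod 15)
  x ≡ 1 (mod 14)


Moduli 9, 15, 14 are not pairwise coprime, so CRT works modulo lcm(m_i) when all pairwise compatibility conditions hold.
Pairwise compatibility: gcd(m_i, m_j) must divide a_i - a_j for every pair.
Merge one congruence at a time:
  Start: x ≡ 2 (mod 9).
  Combine with x ≡ 5 (mod 15): gcd(9, 15) = 3; 5 - 2 = 3, which IS divisible by 3, so compatible.
    Write x = 2 + 9·t and substitute into x ≡ 5 (mod 15): 9·t ≡ 5 − 2 = 3 (mod 15).
    Divide the congruence (and modulus) by g = 3: 3·t ≡ 1 (mod 5).
    The inverse of 3 mod 5 is 2 (since 3·2 = 6 = 1·5 + 1), so t ≡ 2·1 = 2 ≡ 2 (mod 5).
    Then x = 2 + 9·2 = 20, valid modulo lcm(9, 15) = 45: x ≡ 20 (mod 45).
  Combine with x ≡ 1 (mod 14): gcd(45, 14) = 1; 1 - 20 = -19, which IS divisible by 1, so compatible.
    Write x = 20 + 45·t and substitute into x ≡ 1 (mod 14): 45·t ≡ 1 − 20 = -19 (mod 14).
    Reduce coefficients mod 14: 3·t ≡ 9 (mod 14).
    The inverse of 3 mod 14 is 5 (since 3·5 = 15 = 1·14 + 1), so t ≡ 5·9 = 45 ≡ 3 (mod 14).
    Then x = 20 + 45·3 = 155, valid modulo lcm(45, 14) = 630: x ≡ 155 (mod 630).
Verify: 155 mod 9 = 2, 155 mod 15 = 5, 155 mod 14 = 1.

x ≡ 155 (mod 630).


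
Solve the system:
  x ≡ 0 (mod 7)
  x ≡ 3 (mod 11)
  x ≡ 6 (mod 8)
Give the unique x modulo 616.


Moduli 7, 11, 8 are pairwise coprime; by CRT there is a unique solution modulo M = 7 · 11 · 8 = 616.
Solve pairwise, accumulating the modulus:
  Start with x ≡ 0 (mod 7).
  Combine with x ≡ 3 (mod 11): since gcd(7, 11) = 1, we get a unique residue mod 77.
    Write x = 0 + 7·t and substitute into x ≡ 3 (mod 11): 7·t ≡ 3 − 0 = 3 (mod 11).
    The inverse of 7 mod 11 is 8 (since 7·8 = 56 = 5·11 + 1), so t ≡ 8·3 = 24 ≡ 2 (mod 11).
    Then x = 0 + 7·2 = 14, valid modulo lcm(7, 11) = 77: x ≡ 14 (mod 77).
  Combine with x ≡ 6 (mod 8): since gcd(77, 8) = 1, we get a unique residue mod 616.
    Write x = 14 + 77·t and substitute into x ≡ 6 (mod 8): 77·t ≡ 6 − 14 = -8 (mod 8).
    Reduce coefficients mod 8: 5·t ≡ 0 (mod 8).
    The inverse of 5 mod 8 is 5 (since 5·5 = 25 = 3·8 + 1), so t ≡ 5·0 = 0 ≡ 0 (mod 8).
    Then x = 14 + 77·0 = 14, valid modulo lcm(77, 8) = 616: x ≡ 14 (mod 616).
Verify: 14 mod 7 = 0 ✓, 14 mod 11 = 3 ✓, 14 mod 8 = 6 ✓.

x ≡ 14 (mod 616).


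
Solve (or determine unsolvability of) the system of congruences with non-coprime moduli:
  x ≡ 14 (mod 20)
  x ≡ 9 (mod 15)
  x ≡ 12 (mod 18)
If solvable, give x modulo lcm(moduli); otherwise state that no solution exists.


Moduli 20, 15, 18 are not pairwise coprime, so CRT works modulo lcm(m_i) when all pairwise compatibility conditions hold.
Pairwise compatibility: gcd(m_i, m_j) must divide a_i - a_j for every pair.
Merge one congruence at a time:
  Start: x ≡ 14 (mod 20).
  Combine with x ≡ 9 (mod 15): gcd(20, 15) = 5; 9 - 14 = -5, which IS divisible by 5, so compatible.
    Write x = 14 + 20·t and substitute into x ≡ 9 (mod 15): 20·t ≡ 9 − 14 = -5 (mod 15).
    Divide the congruence (and modulus) by g = 5: 4·t ≡ -1 (mod 3).
    Reduce coefficients mod 3: 1·t ≡ 2 (mod 3).
    So t ≡ 2 (mod 3).
    Then x = 14 + 20·2 = 54, valid modulo lcm(20, 15) = 60: x ≡ 54 (mod 60).
  Combine with x ≡ 12 (mod 18): gcd(60, 18) = 6; 12 - 54 = -42, which IS divisible by 6, so compatible.
    Write x = 54 + 60·t and substitute into x ≡ 12 (mod 18): 60·t ≡ 12 − 54 = -42 (mod 18).
    Divide the congruence (and modulus) by g = 6: 10·t ≡ -7 (mod 3).
    Reduce coefficients mod 3: 1·t ≡ 2 (mod 3).
    So t ≡ 2 (mod 3).
    Then x = 54 + 60·2 = 174, valid modulo lcm(60, 18) = 180: x ≡ 174 (mod 180).
Verify: 174 mod 20 = 14, 174 mod 15 = 9, 174 mod 18 = 12.

x ≡ 174 (mod 180).


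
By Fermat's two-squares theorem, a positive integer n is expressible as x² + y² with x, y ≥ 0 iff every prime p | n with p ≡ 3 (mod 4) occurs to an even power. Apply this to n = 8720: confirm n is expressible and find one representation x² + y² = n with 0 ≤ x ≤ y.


Step 1: Factor n = 8720 = 2^4 · 5 · 109.
Step 2: Check the mod-4 condition on each prime factor: 2 = 2 (special); 5 ≡ 1 (mod 4), exponent 1; 109 ≡ 1 (mod 4), exponent 1.
All primes ≡ 3 (mod 4) appear to even exponent (or don't appear), so by the two-squares theorem n IS expressible as a sum of two squares.
Step 3: Build a representation. Group n = k² · m with k = 4 and m = 5 · 109 = 545 (a product of primes ≡ 1 (mod 4)); a representation of m scales to one of n via (k·x)² + (k·y)² = k²(x² + y²). Each prime p ≡ 1 (mod 4) is itself a sum of two squares; find a² by testing p − a² for a perfect square:
  5: 5 − 1² = 4 = 2² ⇒ 5 = 1² + 2².
  109: 109 − 1² = 108, 109 − 2² = 105, 109 − 3² = 100 = 10² ⇒ 109 = 3² + 10².
  Combine using the Brahmagupta–Fibonacci identity (a² + b²)(c² + d²) = (ac − bd)² + (ad + bc)² = (ac + bd)² + (ad − bc)²:
  5 · 109 = 545: from (1² + 2²)(3² + 10²), take (1·3 − 2·10, 1·10 + 2·3) = (3 − 20, 10 + 6) = (-17, 16); dropping signs (only squares matter) gives (17, 16); check 17² + 16² = 289 + 256 = 545 ✓.
  Scale by k = 4: (4·17, 4·16) = (68, 64).
Step 4: Order so x ≤ y and verify: 64² + 68² = 4096 + 4624 = 8720 = n. ✓

n = 8720 = 64² + 68² (one valid representation with x ≤ y).


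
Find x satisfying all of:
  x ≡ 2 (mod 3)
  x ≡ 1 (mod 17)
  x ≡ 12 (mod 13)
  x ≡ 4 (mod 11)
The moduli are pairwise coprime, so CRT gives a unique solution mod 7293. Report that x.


Product of moduli M = 3 · 17 · 13 · 11 = 7293.
Merge one congruence at a time:
  Start: x ≡ 2 (mod 3).
  Combine with x ≡ 1 (mod 17); new modulus lcm = 51.
    Write x = 2 + 3·t and substitute into x ≡ 1 (mod 17): 3·t ≡ 1 − 2 = -1 (mod 17).
    Reduce coefficients mod 17: 3·t ≡ 16 (mod 17).
    The inverse of 3 mod 17 is 6 (since 3·6 = 18 = 1·17 + 1), so t ≡ 6·16 = 96 ≡ 11 (mod 17).
    Then x = 2 + 3·11 = 35, valid modulo lcm(3, 17) = 51: x ≡ 35 (mod 51).
  Combine with x ≡ 12 (mod 13); new modulus lcm = 663.
    Write x = 35 + 51·t and substitute into x ≡ 12 (mod 13): 51·t ≡ 12 − 35 = -23 (mod 13).
    Reduce coefficients mod 13: 12·t ≡ 3 (mod 13).
    The inverse of 12 mod 13 is 12 (since 12·12 = 144 = 11·13 + 1), so t ≡ 12·3 = 36 ≡ 10 (mod 13).
    Then x = 35 + 51·10 = 545, valid modulo lcm(51, 13) = 663: x ≡ 545 (mod 663).
  Combine with x ≡ 4 (mod 11); new modulus lcm = 7293.
    Write x = 545 + 663·t and substitute into x ≡ 4 (mod 11): 663·t ≡ 4 − 545 = -541 (mod 11).
    Reduce coefficients mod 11: 3·t ≡ 9 (mod 11).
    The inverse of 3 mod 11 is 4 (since 3·4 = 12 = 1·11 + 1), so t ≡ 4·9 = 36 ≡ 3 (mod 11).
    Then x = 545 + 663·3 = 2534, valid modulo lcm(663, 11) = 7293: x ≡ 2534 (mod 7293).
Verify against each original: 2534 mod 3 = 2, 2534 mod 17 = 1, 2534 mod 13 = 12, 2534 mod 11 = 4.

x ≡ 2534 (mod 7293).


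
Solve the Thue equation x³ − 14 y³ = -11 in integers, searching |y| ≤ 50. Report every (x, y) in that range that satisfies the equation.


The equation is x³ - 14y³ = -11. For fixed y, x³ = 14·y³ − 11, so a solution requires the RHS to be a perfect cube.
Strategy: iterate y from -50 to 50, compute RHS = 14·y³ − 11, and check whether it is a (positive or negative) perfect cube.
Check small values of y:
  y = 0: RHS = -11 is not a perfect cube.
  y = 1: RHS = 3 is not a perfect cube.
  y = -1: RHS = -25 is not a perfect cube.
  y = 2: RHS = 101 is not a perfect cube.
  y = -2: RHS = -123 is not a perfect cube.
  y = 3: RHS = 367 is not a perfect cube.
  y = -3: RHS = -389 is not a perfect cube.
Continuing the search up to |y| = 50 finds no solutions either.
No (x, y) in the scanned range satisfies the equation.

No integer solutions with |y| ≤ 50.


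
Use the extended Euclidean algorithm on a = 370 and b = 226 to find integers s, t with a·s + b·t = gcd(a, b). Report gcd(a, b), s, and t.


Euclidean algorithm on (370, 226) — divide until remainder is 0:
  370 = 1 · 226 + 144
  226 = 1 · 144 + 82
  144 = 1 · 82 + 62
  82 = 1 · 62 + 20
  62 = 3 · 20 + 2
  20 = 10 · 2 + 0
gcd(370, 226) = 2.
Track Bezout coefficients alongside the remainders: start with r₀ = 370 = a·1 + b·0 (s = 1, t = 0) and r₁ = 226 = a·0 + b·1 (s = 0, t = 1); each new remainder r_{k+1} = r_{k-1} − q_k·r_k inherits s_{k+1} = s_{k-1} − q_k·s_k, t_{k+1} = t_{k-1} − q_k·t_k, so r_k = a·s_k + b·t_k at every step:
  q = 1: r = 144, s = 1 − 1·0 = 1, t = 0 − 1·1 = -1  (check: 370·1 + 226·(-1) = 144)
  q = 1: r = 82, s = 0 − 1·1 = -1, t = 1 − 1·(-1) = 2  (check: 370·(-1) + 226·2 = 82)
  q = 1: r = 62, s = 1 − 1·(-1) = 2, t = -1 − 1·2 = -3  (check: 370·2 + 226·(-3) = 62)
  q = 1: r = 20, s = -1 − 1·2 = -3, t = 2 − 1·(-3) = 5  (check: 370·(-3) + 226·5 = 20)
  q = 3: r = 2, s = 2 − 3·(-3) = 11, t = -3 − 3·5 = -18  (check: 370·11 + 226·(-18) = 2)
The row with r = 2 (the gcd) gives the Bezout coefficients s = 11, t = -18.
Result: 370 · (11) + 226 · (-18) = 2.

gcd(370, 226) = 2; s = 11, t = -18 (check: 370·11 + 226·(-18) = 2).


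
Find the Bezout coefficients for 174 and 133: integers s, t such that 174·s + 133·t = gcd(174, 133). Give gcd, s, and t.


Euclidean algorithm on (174, 133) — divide until remainder is 0:
  174 = 1 · 133 + 41
  133 = 3 · 41 + 10
  41 = 4 · 10 + 1
  10 = 10 · 1 + 0
gcd(174, 133) = 1.
Track Bezout coefficients alongside the remainders: start with r₀ = 174 = a·1 + b·0 (s = 1, t = 0) and r₁ = 133 = a·0 + b·1 (s = 0, t = 1); each new remainder r_{k+1} = r_{k-1} − q_k·r_k inherits s_{k+1} = s_{k-1} − q_k·s_k, t_{k+1} = t_{k-1} − q_k·t_k, so r_k = a·s_k + b·t_k at every step:
  q = 1: r = 41, s = 1 − 1·0 = 1, t = 0 − 1·1 = -1  (check: 174·1 + 133·(-1) = 41)
  q = 3: r = 10, s = 0 − 3·1 = -3, t = 1 − 3·(-1) = 4  (check: 174·(-3) + 133·4 = 10)
  q = 4: r = 1, s = 1 − 4·(-3) = 13, t = -1 − 4·4 = -17  (check: 174·13 + 133·(-17) = 1)
The row with r = 1 (the gcd) gives the Bezout coefficients s = 13, t = -17.
Result: 174 · (13) + 133 · (-17) = 1.

gcd(174, 133) = 1; s = 13, t = -17 (check: 174·13 + 133·(-17) = 1).


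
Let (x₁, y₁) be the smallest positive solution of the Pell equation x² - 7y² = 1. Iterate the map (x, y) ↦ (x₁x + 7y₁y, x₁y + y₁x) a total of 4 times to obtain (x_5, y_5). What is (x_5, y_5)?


Step 1: Find the fundamental solution (x₁, y₁) of x² - 7y² = 1.
  Expand √7 as a continued fraction. a₀ = ⌊√7⌋ = 2; iterate m_{k+1} = d_k·a_k − m_k, d_{k+1} = (7 − m_{k+1}²)/d_k, a_{k+1} = ⌊(a₀ + m_{k+1})/d_{k+1}⌋ (starting m₀ = 0, d₀ = 1), with convergents p_k = a_k·p_{k-1} + p_{k-2}, q_k = a_k·q_{k-1} + q_{k-2} (p₋₁ = 1, q₋₁ = 0):
  k = 0: a₀ = 2; p₀/q₀ = 2/1; p₀² − 7·q₀² = 4 − 7 = -3.
  k = 1: m = 2, d = 3, a = ⌊(2 + 2)/3⌋ = 1; p/q = (1·2 + 1)/(1·1 + 0) = 3/1; p² − 7·q² = 9 − 7 = 2.
  k = 2: m = 1, d = 2, a = ⌊(2 + 1)/2⌋ = 1; p/q = (1·3 + 2)/(1·1 + 1) = 5/2; p² − 7·q² = 25 − 28 = -3.
  k = 3: m = 1, d = 3, a = ⌊(2 + 1)/3⌋ = 1; p/q = (1·5 + 3)/(1·2 + 1) = 8/3; p² − 7·q² = 64 − 63 = 1.
  The first convergent with p² − 7·q² = 1 gives the fundamental solution (x₁, y₁) = (8, 3).
Step 2: Apply the recurrence (x_{n+1}, y_{n+1}) = (x₁x_n + 7y₁y_n, x₁y_n + y₁x_n) repeatedly.
  From (x_1, y_1) = (8, 3): x_2 = 8·8 + 7·3·3 = 127; y_2 = 8·3 + 3·8 = 48.
  From (x_2, y_2) = (127, 48): x_3 = 8·127 + 7·3·48 = 2024; y_3 = 8·48 + 3·127 = 765.
  From (x_3, y_3) = (2024, 765): x_4 = 8·2024 + 7·3·765 = 32257; y_4 = 8·765 + 3·2024 = 12192.
  From (x_4, y_4) = (32257, 12192): x_5 = 8·32257 + 7·3·12192 = 514088; y_5 = 8·12192 + 3·32257 = 194307.
Step 3: Verify x_5² - 7·y_5² = 264286471744 - 264286471743 = 1 (should be 1). ✓

(x_1, y_1) = (8, 3); (x_5, y_5) = (514088, 194307).


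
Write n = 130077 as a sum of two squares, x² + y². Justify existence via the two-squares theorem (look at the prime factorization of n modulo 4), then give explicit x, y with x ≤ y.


Step 1: Factor n = 130077 = 3^2 · 97 · 149.
Step 2: Check the mod-4 condition on each prime factor: 3 ≡ 3 (mod 4), exponent 2 (must be even); 97 ≡ 1 (mod 4), exponent 1; 149 ≡ 1 (mod 4), exponent 1.
All primes ≡ 3 (mod 4) appear to even exponent (or don't appear), so by the two-squares theorem n IS expressible as a sum of two squares.
Step 3: Build a representation. Group n = k² · m with k = 3 and m = 97 · 149 = 14453 (a product of primes ≡ 1 (mod 4)); a representation of m scales to one of n via (k·x)² + (k·y)² = k²(x² + y²). Each prime p ≡ 1 (mod 4) is itself a sum of two squares; find a² by testing p − a² for a perfect square:
  97: 97 − 1² = 96, 97 − 2² = 93, 97 − 3² = 88, 97 − 4² = 81 = 9² ⇒ 97 = 4² + 9².
  149: 149 − 1² = 148, 149 − 2² = 145, 149 − 3² = 140, 149 − 4² = 133, 149 − 5² = 124, 149 − 6² = 113, 149 − 7² = 100 = 10² ⇒ 149 = 7² + 10².
  Combine using the Brahmagupta–Fibonacci identity (a² + b²)(c² + d²) = (ac − bd)² + (ad + bc)² = (ac + bd)² + (ad − bc)²:
  97 · 149 = 14453: from (4² + 9²)(7² + 10²), take (4·7 − 9·10, 4·10 + 9·7) = (28 − 90, 40 + 63) = (-62, 103); dropping signs (only squares matter) gives (62, 103); check 62² + 103² = 3844 + 10609 = 14453 ✓.
  Scale by k = 3: (3·62, 3·103) = (186, 309).
Step 4: Order so x ≤ y and verify: 186² + 309² = 34596 + 95481 = 130077 = n. ✓

n = 130077 = 186² + 309² (one valid representation with x ≤ y).


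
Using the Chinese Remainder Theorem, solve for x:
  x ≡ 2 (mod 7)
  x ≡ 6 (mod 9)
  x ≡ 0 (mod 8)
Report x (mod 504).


Moduli 7, 9, 8 are pairwise coprime; by CRT there is a unique solution modulo M = 7 · 9 · 8 = 504.
Solve pairwise, accumulating the modulus:
  Start with x ≡ 2 (mod 7).
  Combine with x ≡ 6 (mod 9): since gcd(7, 9) = 1, we get a unique residue mod 63.
    Write x = 2 + 7·t and substitute into x ≡ 6 (mod 9): 7·t ≡ 6 − 2 = 4 (mod 9).
    The inverse of 7 mod 9 is 4 (since 7·4 = 28 = 3·9 + 1), so t ≡ 4·4 = 16 ≡ 7 (mod 9).
    Then x = 2 + 7·7 = 51, valid modulo lcm(7, 9) = 63: x ≡ 51 (mod 63).
  Combine with x ≡ 0 (mod 8): since gcd(63, 8) = 1, we get a unique residue mod 504.
    Write x = 51 + 63·t and substitute into x ≡ 0 (mod 8): 63·t ≡ 0 − 51 = -51 (mod 8).
    Reduce coefficients mod 8: 7·t ≡ 5 (mod 8).
    The inverse of 7 mod 8 is 7 (since 7·7 = 49 = 6·8 + 1), so t ≡ 7·5 = 35 ≡ 3 (mod 8).
    Then x = 51 + 63·3 = 240, valid modulo lcm(63, 8) = 504: x ≡ 240 (mod 504).
Verify: 240 mod 7 = 2 ✓, 240 mod 9 = 6 ✓, 240 mod 8 = 0 ✓.

x ≡ 240 (mod 504).


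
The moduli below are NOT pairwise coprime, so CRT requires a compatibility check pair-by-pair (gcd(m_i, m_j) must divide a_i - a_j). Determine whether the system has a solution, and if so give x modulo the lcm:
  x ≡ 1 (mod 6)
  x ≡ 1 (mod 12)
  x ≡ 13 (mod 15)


Moduli 6, 12, 15 are not pairwise coprime, so CRT works modulo lcm(m_i) when all pairwise compatibility conditions hold.
Pairwise compatibility: gcd(m_i, m_j) must divide a_i - a_j for every pair.
Merge one congruence at a time:
  Start: x ≡ 1 (mod 6).
  Combine with x ≡ 1 (mod 12): gcd(6, 12) = 6; 1 - 1 = 0, which IS divisible by 6, so compatible.
    Write x = 1 + 6·t and substitute into x ≡ 1 (mod 12): 6·t ≡ 1 − 1 = 0 (mod 12).
    Divide the congruence (and modulus) by g = 6: 1·t ≡ 0 (mod 2).
    So t ≡ 0 (mod 2).
    Then x = 1 + 6·0 = 1, valid modulo lcm(6, 12) = 12: x ≡ 1 (mod 12).
  Combine with x ≡ 13 (mod 15): gcd(12, 15) = 3; 13 - 1 = 12, which IS divisible by 3, so compatible.
    Write x = 1 + 12·t and substitute into x ≡ 13 (mod 15): 12·t ≡ 13 − 1 = 12 (mod 15).
    Divide the congruence (and modulus) by g = 3: 4·t ≡ 4 (mod 5).
    The inverse of 4 mod 5 is 4 (since 4·4 = 16 = 3·5 + 1), so t ≡ 4·4 = 16 ≡ 1 (mod 5).
    Then x = 1 + 12·1 = 13, valid modulo lcm(12, 15) = 60: x ≡ 13 (mod 60).
Verify: 13 mod 6 = 1, 13 mod 12 = 1, 13 mod 15 = 13.

x ≡ 13 (mod 60).


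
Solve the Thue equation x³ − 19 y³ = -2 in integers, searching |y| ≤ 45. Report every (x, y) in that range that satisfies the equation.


The equation is x³ - 19y³ = -2. For fixed y, x³ = 19·y³ − 2, so a solution requires the RHS to be a perfect cube.
Strategy: iterate y from -45 to 45, compute RHS = 19·y³ − 2, and check whether it is a (positive or negative) perfect cube.
Check small values of y:
  y = 0: RHS = -2 is not a perfect cube.
  y = 1: RHS = 17 is not a perfect cube.
  y = -1: RHS = -21 is not a perfect cube.
  y = 2: RHS = 150 is not a perfect cube.
  y = -2: RHS = -154 is not a perfect cube.
  y = 3: RHS = 511 is not a perfect cube.
  y = -3: RHS = -515 is not a perfect cube.
Continuing the search up to |y| = 45 finds no solutions either.
No (x, y) in the scanned range satisfies the equation.

No integer solutions with |y| ≤ 45.


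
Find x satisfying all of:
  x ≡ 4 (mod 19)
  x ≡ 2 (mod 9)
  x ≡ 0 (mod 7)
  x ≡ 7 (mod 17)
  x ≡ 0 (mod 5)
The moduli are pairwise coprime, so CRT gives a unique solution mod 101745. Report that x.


Product of moduli M = 19 · 9 · 7 · 17 · 5 = 101745.
Merge one congruence at a time:
  Start: x ≡ 4 (mod 19).
  Combine with x ≡ 2 (mod 9); new modulus lcm = 171.
    Write x = 4 + 19·t and substitute into x ≡ 2 (mod 9): 19·t ≡ 2 − 4 = -2 (mod 9).
    Reduce coefficients mod 9: 1·t ≡ 7 (mod 9).
    So t ≡ 7 (mod 9).
    Then x = 4 + 19·7 = 137, valid modulo lcm(19, 9) = 171: x ≡ 137 (mod 171).
  Combine with x ≡ 0 (mod 7); new modulus lcm = 1197.
    Write x = 137 + 171·t and substitute into x ≡ 0 (mod 7): 171·t ≡ 0 − 137 = -137 (mod 7).
    Reduce coefficients mod 7: 3·t ≡ 3 (mod 7).
    The inverse of 3 mod 7 is 5 (since 3·5 = 15 = 2·7 + 1), so t ≡ 5·3 = 15 ≡ 1 (mod 7).
    Then x = 137 + 171·1 = 308, valid modulo lcm(171, 7) = 1197: x ≡ 308 (mod 1197).
  Combine with x ≡ 7 (mod 17); new modulus lcm = 20349.
    Write x = 308 + 1197·t and substitute into x ≡ 7 (mod 17): 1197·t ≡ 7 − 308 = -301 (mod 17).
    Reduce coefficients mod 17: 7·t ≡ 5 (mod 17).
    The inverse of 7 mod 17 is 5 (since 7·5 = 35 = 2·17 + 1), so t ≡ 5·5 = 25 ≡ 8 (mod 17).
    Then x = 308 + 1197·8 = 9884, valid modulo lcm(1197, 17) = 20349: x ≡ 9884 (mod 20349).
  Combine with x ≡ 0 (mod 5); new modulus lcm = 101745.
    Write x = 9884 + 20349·t and substitute into x ≡ 0 (mod 5): 20349·t ≡ 0 − 9884 = -9884 (mod 5).
    Reduce coefficients mod 5: 4·t ≡ 1 (mod 5).
    The inverse of 4 mod 5 is 4 (since 4·4 = 16 = 3·5 + 1), so t ≡ 4·1 = 4 ≡ 4 (mod 5).
    Then x = 9884 + 20349·4 = 91280, valid modulo lcm(20349, 5) = 101745: x ≡ 91280 (mod 101745).
Verify against each original: 91280 mod 19 = 4, 91280 mod 9 = 2, 91280 mod 7 = 0, 91280 mod 17 = 7, 91280 mod 5 = 0.

x ≡ 91280 (mod 101745).


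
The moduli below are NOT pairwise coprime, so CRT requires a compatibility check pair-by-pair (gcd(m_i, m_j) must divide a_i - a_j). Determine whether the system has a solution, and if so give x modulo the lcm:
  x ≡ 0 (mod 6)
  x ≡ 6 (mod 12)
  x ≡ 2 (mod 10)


Moduli 6, 12, 10 are not pairwise coprime, so CRT works modulo lcm(m_i) when all pairwise compatibility conditions hold.
Pairwise compatibility: gcd(m_i, m_j) must divide a_i - a_j for every pair.
Merge one congruence at a time:
  Start: x ≡ 0 (mod 6).
  Combine with x ≡ 6 (mod 12): gcd(6, 12) = 6; 6 - 0 = 6, which IS divisible by 6, so compatible.
    Write x = 0 + 6·t and substitute into x ≡ 6 (mod 12): 6·t ≡ 6 − 0 = 6 (mod 12).
    Divide the congruence (and modulus) by g = 6: 1·t ≡ 1 (mod 2).
    So t ≡ 1 (mod 2).
    Then x = 0 + 6·1 = 6, valid modulo lcm(6, 12) = 12: x ≡ 6 (mod 12).
  Combine with x ≡ 2 (mod 10): gcd(12, 10) = 2; 2 - 6 = -4, which IS divisible by 2, so compatible.
    Write x = 6 + 12·t and substitute into x ≡ 2 (mod 10): 12·t ≡ 2 − 6 = -4 (mod 10).
    Divide the congruence (and modulus) by g = 2: 6·t ≡ -2 (mod 5).
    Reduce coefficients mod 5: 1·t ≡ 3 (mod 5).
    So t ≡ 3 (mod 5).
    Then x = 6 + 12·3 = 42, valid modulo lcm(12, 10) = 60: x ≡ 42 (mod 60).
Verify: 42 mod 6 = 0, 42 mod 12 = 6, 42 mod 10 = 2.

x ≡ 42 (mod 60).


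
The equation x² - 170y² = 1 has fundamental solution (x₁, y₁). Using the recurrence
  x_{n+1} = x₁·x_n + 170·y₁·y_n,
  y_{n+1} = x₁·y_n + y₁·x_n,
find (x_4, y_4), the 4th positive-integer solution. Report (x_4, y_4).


Step 1: Find the fundamental solution (x₁, y₁) of x² - 170y² = 1.
  Expand √170 as a continued fraction. a₀ = ⌊√170⌋ = 13; iterate m_{k+1} = d_k·a_k − m_k, d_{k+1} = (170 − m_{k+1}²)/d_k, a_{k+1} = ⌊(a₀ + m_{k+1})/d_{k+1}⌋ (starting m₀ = 0, d₀ = 1), with convergents p_k = a_k·p_{k-1} + p_{k-2}, q_k = a_k·q_{k-1} + q_{k-2} (p₋₁ = 1, q₋₁ = 0):
  k = 0: a₀ = 13; p₀/q₀ = 13/1; p₀² − 170·q₀² = 169 − 170 = -1.
  k = 1: m = 13, d = 1, a = ⌊(13 + 13)/1⌋ = 26; p/q = (26·13 + 1)/(26·1 + 0) = 339/26; p² − 170·q² = 114921 − 114920 = 1.
  The first convergent with p² − 170·q² = 1 gives the fundamental solution (x₁, y₁) = (339, 26).
Step 2: Apply the recurrence (x_{n+1}, y_{n+1}) = (x₁x_n + 170y₁y_n, x₁y_n + y₁x_n) repeatedly.
  From (x_1, y_1) = (339, 26): x_2 = 339·339 + 170·26·26 = 229841; y_2 = 339·26 + 26·339 = 17628.
  From (x_2, y_2) = (229841, 17628): x_3 = 339·229841 + 170·26·17628 = 155831859; y_3 = 339·17628 + 26·229841 = 11951758.
  From (x_3, y_3) = (155831859, 11951758): x_4 = 339·155831859 + 170·26·11951758 = 105653770561; y_4 = 339·11951758 + 26·155831859 = 8103274296.
Step 3: Verify x_4² - 170·y_4² = 11162719233756430254721 - 11162719233756430254720 = 1 (should be 1). ✓

(x_1, y_1) = (339, 26); (x_4, y_4) = (105653770561, 8103274296).


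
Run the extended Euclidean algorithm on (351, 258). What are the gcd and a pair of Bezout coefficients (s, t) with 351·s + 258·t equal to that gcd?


Euclidean algorithm on (351, 258) — divide until remainder is 0:
  351 = 1 · 258 + 93
  258 = 2 · 93 + 72
  93 = 1 · 72 + 21
  72 = 3 · 21 + 9
  21 = 2 · 9 + 3
  9 = 3 · 3 + 0
gcd(351, 258) = 3.
Track Bezout coefficients alongside the remainders: start with r₀ = 351 = a·1 + b·0 (s = 1, t = 0) and r₁ = 258 = a·0 + b·1 (s = 0, t = 1); each new remainder r_{k+1} = r_{k-1} − q_k·r_k inherits s_{k+1} = s_{k-1} − q_k·s_k, t_{k+1} = t_{k-1} − q_k·t_k, so r_k = a·s_k + b·t_k at every step:
  q = 1: r = 93, s = 1 − 1·0 = 1, t = 0 − 1·1 = -1  (check: 351·1 + 258·(-1) = 93)
  q = 2: r = 72, s = 0 − 2·1 = -2, t = 1 − 2·(-1) = 3  (check: 351·(-2) + 258·3 = 72)
  q = 1: r = 21, s = 1 − 1·(-2) = 3, t = -1 − 1·3 = -4  (check: 351·3 + 258·(-4) = 21)
  q = 3: r = 9, s = -2 − 3·3 = -11, t = 3 − 3·(-4) = 15  (check: 351·(-11) + 258·15 = 9)
  q = 2: r = 3, s = 3 − 2·(-11) = 25, t = -4 − 2·15 = -34  (check: 351·25 + 258·(-34) = 3)
The row with r = 3 (the gcd) gives the Bezout coefficients s = 25, t = -34.
Result: 351 · (25) + 258 · (-34) = 3.

gcd(351, 258) = 3; s = 25, t = -34 (check: 351·25 + 258·(-34) = 3).


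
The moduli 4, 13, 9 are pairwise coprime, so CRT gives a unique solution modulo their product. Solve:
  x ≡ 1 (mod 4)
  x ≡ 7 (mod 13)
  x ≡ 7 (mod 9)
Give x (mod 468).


Moduli 4, 13, 9 are pairwise coprime; by CRT there is a unique solution modulo M = 4 · 13 · 9 = 468.
Solve pairwise, accumulating the modulus:
  Start with x ≡ 1 (mod 4).
  Combine with x ≡ 7 (mod 13): since gcd(4, 13) = 1, we get a unique residue mod 52.
    Write x = 1 + 4·t and substitute into x ≡ 7 (mod 13): 4·t ≡ 7 − 1 = 6 (mod 13).
    The inverse of 4 mod 13 is 10 (since 4·10 = 40 = 3·13 + 1), so t ≡ 10·6 = 60 ≡ 8 (mod 13).
    Then x = 1 + 4·8 = 33, valid modulo lcm(4, 13) = 52: x ≡ 33 (mod 52).
  Combine with x ≡ 7 (mod 9): since gcd(52, 9) = 1, we get a unique residue mod 468.
    Write x = 33 + 52·t and substitute into x ≡ 7 (mod 9): 52·t ≡ 7 − 33 = -26 (mod 9).
    Reduce coefficients mod 9: 7·t ≡ 1 (mod 9).
    The inverse of 7 mod 9 is 4 (since 7·4 = 28 = 3·9 + 1), so t ≡ 4·1 = 4 ≡ 4 (mod 9).
    Then x = 33 + 52·4 = 241, valid modulo lcm(52, 9) = 468: x ≡ 241 (mod 468).
Verify: 241 mod 4 = 1 ✓, 241 mod 13 = 7 ✓, 241 mod 9 = 7 ✓.

x ≡ 241 (mod 468).


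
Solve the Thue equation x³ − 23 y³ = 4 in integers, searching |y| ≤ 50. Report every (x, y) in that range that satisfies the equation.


The equation is x³ - 23y³ = 4. For fixed y, x³ = 23·y³ + 4, so a solution requires the RHS to be a perfect cube.
Strategy: iterate y from -50 to 50, compute RHS = 23·y³ + 4, and check whether it is a (positive or negative) perfect cube.
Check small values of y:
  y = 0: RHS = 4 is not a perfect cube.
  y = 1: RHS = 27 = (3)³ ⇒ x = 3 works.
  y = -1: RHS = -19 is not a perfect cube.
  y = 2: RHS = 188 is not a perfect cube.
  y = -2: RHS = -180 is not a perfect cube.
  y = 3: RHS = 625 is not a perfect cube.
  y = -3: RHS = -617 is not a perfect cube.
Continuing the search up to |y| = 50 finds no further solutions beyond those listed.
Collected solutions: (3, 1).

Solutions (with |y| ≤ 50): (3, 1).


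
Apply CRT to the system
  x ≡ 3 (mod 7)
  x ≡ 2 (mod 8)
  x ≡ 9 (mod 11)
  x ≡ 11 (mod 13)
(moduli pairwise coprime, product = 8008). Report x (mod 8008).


Product of moduli M = 7 · 8 · 11 · 13 = 8008.
Merge one congruence at a time:
  Start: x ≡ 3 (mod 7).
  Combine with x ≡ 2 (mod 8); new modulus lcm = 56.
    Write x = 3 + 7·t and substitute into x ≡ 2 (mod 8): 7·t ≡ 2 − 3 = -1 (mod 8).
    Reduce coefficients mod 8: 7·t ≡ 7 (mod 8).
    The inverse of 7 mod 8 is 7 (since 7·7 = 49 = 6·8 + 1), so t ≡ 7·7 = 49 ≡ 1 (mod 8).
    Then x = 3 + 7·1 = 10, valid modulo lcm(7, 8) = 56: x ≡ 10 (mod 56).
  Combine with x ≡ 9 (mod 11); new modulus lcm = 616.
    Write x = 10 + 56·t and substitute into x ≡ 9 (mod 11): 56·t ≡ 9 − 10 = -1 (mod 11).
    Reduce coefficients mod 11: 1·t ≡ 10 (mod 11).
    So t ≡ 10 (mod 11).
    Then x = 10 + 56·10 = 570, valid modulo lcm(56, 11) = 616: x ≡ 570 (mod 616).
  Combine with x ≡ 11 (mod 13); new modulus lcm = 8008.
    Write x = 570 + 616·t and substitute into x ≡ 11 (mod 13): 616·t ≡ 11 − 570 = -559 (mod 13).
    Reduce coefficients mod 13: 5·t ≡ 0 (mod 13).
    The inverse of 5 mod 13 is 8 (since 5·8 = 40 = 3·13 + 1), so t ≡ 8·0 = 0 ≡ 0 (mod 13).
    Then x = 570 + 616·0 = 570, valid modulo lcm(616, 13) = 8008: x ≡ 570 (mod 8008).
Verify against each original: 570 mod 7 = 3, 570 mod 8 = 2, 570 mod 11 = 9, 570 mod 13 = 11.

x ≡ 570 (mod 8008).


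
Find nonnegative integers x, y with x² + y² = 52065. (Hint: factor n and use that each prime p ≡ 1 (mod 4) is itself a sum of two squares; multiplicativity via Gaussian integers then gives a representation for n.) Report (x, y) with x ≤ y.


Step 1: Factor n = 52065 = 3^2 · 5 · 13 · 89.
Step 2: Check the mod-4 condition on each prime factor: 3 ≡ 3 (mod 4), exponent 2 (must be even); 5 ≡ 1 (mod 4), exponent 1; 13 ≡ 1 (mod 4), exponent 1; 89 ≡ 1 (mod 4), exponent 1.
All primes ≡ 3 (mod 4) appear to even exponent (or don't appear), so by the two-squares theorem n IS expressible as a sum of two squares.
Step 3: Build a representation. Group n = k² · m with k = 3 and m = 5 · 13 · 89 = 5785 (a product of primes ≡ 1 (mod 4)); a representation of m scales to one of n via (k·x)² + (k·y)² = k²(x² + y²). Each prime p ≡ 1 (mod 4) is itself a sum of two squares; find a² by testing p − a² for a perfect square:
  5: 5 − 1² = 4 = 2² ⇒ 5 = 1² + 2².
  13: 13 − 1² = 12, 13 − 2² = 9 = 3² ⇒ 13 = 2² + 3².
  89: 89 − 1² = 88, 89 − 2² = 85, 89 − 3² = 80, 89 − 4² = 73, 89 − 5² = 64 = 8² ⇒ 89 = 5² + 8².
  Combine using the Brahmagupta–Fibonacci identity (a² + b²)(c² + d²) = (ac − bd)² + (ad + bc)² = (ac + bd)² + (ad − bc)²:
  5 · 13 = 65: from (1² + 2²)(2² + 3²), take (1·2 − 2·3, 1·3 + 2·2) = (2 − 6, 3 + 4) = (-4, 7); dropping signs (only squares matter) gives (4, 7); check 4² + 7² = 16 + 49 = 65 ✓.
  65 · 89 = 5785: from (4² + 7²)(5² + 8²), take (4·5 − 7·8, 4·8 + 7·5) = (20 − 56, 32 + 35) = (-36, 67); dropping signs (only squares matter) gives (36, 67); check 36² + 67² = 1296 + 4489 = 5785 ✓.
  Scale by k = 3: (3·36, 3·67) = (108, 201).
Step 4: Order so x ≤ y and verify: 108² + 201² = 11664 + 40401 = 52065 = n. ✓

n = 52065 = 108² + 201² (one valid representation with x ≤ y).


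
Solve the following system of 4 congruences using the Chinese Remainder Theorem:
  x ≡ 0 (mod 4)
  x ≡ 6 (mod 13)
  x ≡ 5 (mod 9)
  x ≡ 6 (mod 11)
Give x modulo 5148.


Product of moduli M = 4 · 13 · 9 · 11 = 5148.
Merge one congruence at a time:
  Start: x ≡ 0 (mod 4).
  Combine with x ≡ 6 (mod 13); new modulus lcm = 52.
    Write x = 0 + 4·t and substitute into x ≡ 6 (mod 13): 4·t ≡ 6 − 0 = 6 (mod 13).
    The inverse of 4 mod 13 is 10 (since 4·10 = 40 = 3·13 + 1), so t ≡ 10·6 = 60 ≡ 8 (mod 13).
    Then x = 0 + 4·8 = 32, valid modulo lcm(4, 13) = 52: x ≡ 32 (mod 52).
  Combine with x ≡ 5 (mod 9); new modulus lcm = 468.
    Write x = 32 + 52·t and substitute into x ≡ 5 (mod 9): 52·t ≡ 5 − 32 = -27 (mod 9).
    Reduce coefficients mod 9: 7·t ≡ 0 (mod 9).
    The inverse of 7 mod 9 is 4 (since 7·4 = 28 = 3·9 + 1), so t ≡ 4·0 = 0 ≡ 0 (mod 9).
    Then x = 32 + 52·0 = 32, valid modulo lcm(52, 9) = 468: x ≡ 32 (mod 468).
  Combine with x ≡ 6 (mod 11); new modulus lcm = 5148.
    Write x = 32 + 468·t and substitute into x ≡ 6 (mod 11): 468·t ≡ 6 − 32 = -26 (mod 11).
    Reduce coefficients mod 11: 6·t ≡ 7 (mod 11).
    The inverse of 6 mod 11 is 2 (since 6·2 = 12 = 1·11 + 1), so t ≡ 2·7 = 14 ≡ 3 (mod 11).
    Then x = 32 + 468·3 = 1436, valid modulo lcm(468, 11) = 5148: x ≡ 1436 (mod 5148).
Verify against each original: 1436 mod 4 = 0, 1436 mod 13 = 6, 1436 mod 9 = 5, 1436 mod 11 = 6.

x ≡ 1436 (mod 5148).


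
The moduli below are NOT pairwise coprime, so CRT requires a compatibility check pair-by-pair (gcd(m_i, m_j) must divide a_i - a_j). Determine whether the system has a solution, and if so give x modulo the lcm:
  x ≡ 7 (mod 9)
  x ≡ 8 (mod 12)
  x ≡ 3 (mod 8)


Moduli 9, 12, 8 are not pairwise coprime, so CRT works modulo lcm(m_i) when all pairwise compatibility conditions hold.
Pairwise compatibility: gcd(m_i, m_j) must divide a_i - a_j for every pair.
Merge one congruence at a time:
  Start: x ≡ 7 (mod 9).
  Combine with x ≡ 8 (mod 12): gcd(9, 12) = 3, and 8 - 7 = 1 is NOT divisible by 3.
    ⇒ system is inconsistent (no integer solution).

No solution (the system is inconsistent).


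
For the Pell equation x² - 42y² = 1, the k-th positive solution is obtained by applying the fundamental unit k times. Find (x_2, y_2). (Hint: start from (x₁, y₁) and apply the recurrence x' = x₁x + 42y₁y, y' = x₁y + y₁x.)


Step 1: Find the fundamental solution (x₁, y₁) of x² - 42y² = 1.
  Expand √42 as a continued fraction. a₀ = ⌊√42⌋ = 6; iterate m_{k+1} = d_k·a_k − m_k, d_{k+1} = (42 − m_{k+1}²)/d_k, a_{k+1} = ⌊(a₀ + m_{k+1})/d_{k+1}⌋ (starting m₀ = 0, d₀ = 1), with convergents p_k = a_k·p_{k-1} + p_{k-2}, q_k = a_k·q_{k-1} + q_{k-2} (p₋₁ = 1, q₋₁ = 0):
  k = 0: a₀ = 6; p₀/q₀ = 6/1; p₀² − 42·q₀² = 36 − 42 = -6.
  k = 1: m = 6, d = 6, a = ⌊(6 + 6)/6⌋ = 2; p/q = (2·6 + 1)/(2·1 + 0) = 13/2; p² − 42·q² = 169 − 168 = 1.
  The first convergent with p² − 42·q² = 1 gives the fundamental solution (x₁, y₁) = (13, 2).
Step 2: Apply the recurrence (x_{n+1}, y_{n+1}) = (x₁x_n + 42y₁y_n, x₁y_n + y₁x_n) repeatedly.
  From (x_1, y_1) = (13, 2): x_2 = 13·13 + 42·2·2 = 337; y_2 = 13·2 + 2·13 = 52.
Step 3: Verify x_2² - 42·y_2² = 113569 - 113568 = 1 (should be 1). ✓

(x_1, y_1) = (13, 2); (x_2, y_2) = (337, 52).


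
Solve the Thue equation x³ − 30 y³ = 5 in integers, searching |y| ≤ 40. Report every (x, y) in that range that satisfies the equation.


The equation is x³ - 30y³ = 5. For fixed y, x³ = 30·y³ + 5, so a solution requires the RHS to be a perfect cube.
Strategy: iterate y from -40 to 40, compute RHS = 30·y³ + 5, and check whether it is a (positive or negative) perfect cube.
Check small values of y:
  y = 0: RHS = 5 is not a perfect cube.
  y = 1: RHS = 35 is not a perfect cube.
  y = -1: RHS = -25 is not a perfect cube.
  y = 2: RHS = 245 is not a perfect cube.
  y = -2: RHS = -235 is not a perfect cube.
  y = 3: RHS = 815 is not a perfect cube.
  y = -3: RHS = -805 is not a perfect cube.
Continuing the search up to |y| = 40 finds no solutions either.
No (x, y) in the scanned range satisfies the equation.

No integer solutions with |y| ≤ 40.


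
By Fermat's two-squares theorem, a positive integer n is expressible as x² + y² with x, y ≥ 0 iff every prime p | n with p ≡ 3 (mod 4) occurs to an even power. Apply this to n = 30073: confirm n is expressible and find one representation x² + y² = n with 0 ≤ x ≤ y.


Step 1: Factor n = 30073 = 17 · 29 · 61.
Step 2: Check the mod-4 condition on each prime factor: 17 ≡ 1 (mod 4), exponent 1; 29 ≡ 1 (mod 4), exponent 1; 61 ≡ 1 (mod 4), exponent 1.
All primes ≡ 3 (mod 4) appear to even exponent (or don't appear), so by the two-squares theorem n IS expressible as a sum of two squares.
Step 3: Build a representation. Here n = 17 · 29 · 61 is a product of primes ≡ 1 (mod 4). Each prime p ≡ 1 (mod 4) is itself a sum of two squares; find a² by testing p − a² for a perfect square:
  17: 17 − 1² = 16 = 4² ⇒ 17 = 1² + 4².
  29: 29 − 1² = 28, 29 − 2² = 25 = 5² ⇒ 29 = 2² + 5².
  61: 61 − 1² = 60, 61 − 2² = 57, 61 − 3² = 52, 61 − 4² = 45, 61 − 5² = 36 = 6² ⇒ 61 = 5² + 6².
  Combine using the Brahmagupta–Fibonacci identity (a² + b²)(c² + d²) = (ac − bd)² + (ad + bc)² = (ac + bd)² + (ad − bc)²:
  17 · 29 = 493: from (1² + 4²)(2² + 5²), take (1·2 − 4·5, 1·5 + 4·2) = (2 − 20, 5 + 8) = (-18, 13); dropping signs (only squares matter) gives (18, 13); check 18² + 13² = 324 + 169 = 493 ✓.
  493 · 61 = 30073: from (18² + 13²)(5² + 6²), take (18·5 − 13·6, 18·6 + 13·5) = (90 − 78, 108 + 65) = (12, 173); check 12² + 173² = 144 + 29929 = 30073 ✓.
Step 4: Order so x ≤ y and verify: 12² + 173² = 144 + 29929 = 30073 = n. ✓

n = 30073 = 12² + 173² (one valid representation with x ≤ y).


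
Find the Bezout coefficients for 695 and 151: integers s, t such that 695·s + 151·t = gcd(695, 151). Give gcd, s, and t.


Euclidean algorithm on (695, 151) — divide until remainder is 0:
  695 = 4 · 151 + 91
  151 = 1 · 91 + 60
  91 = 1 · 60 + 31
  60 = 1 · 31 + 29
  31 = 1 · 29 + 2
  29 = 14 · 2 + 1
  2 = 2 · 1 + 0
gcd(695, 151) = 1.
Track Bezout coefficients alongside the remainders: start with r₀ = 695 = a·1 + b·0 (s = 1, t = 0) and r₁ = 151 = a·0 + b·1 (s = 0, t = 1); each new remainder r_{k+1} = r_{k-1} − q_k·r_k inherits s_{k+1} = s_{k-1} − q_k·s_k, t_{k+1} = t_{k-1} − q_k·t_k, so r_k = a·s_k + b·t_k at every step:
  q = 4: r = 91, s = 1 − 4·0 = 1, t = 0 − 4·1 = -4  (check: 695·1 + 151·(-4) = 91)
  q = 1: r = 60, s = 0 − 1·1 = -1, t = 1 − 1·(-4) = 5  (check: 695·(-1) + 151·5 = 60)
  q = 1: r = 31, s = 1 − 1·(-1) = 2, t = -4 − 1·5 = -9  (check: 695·2 + 151·(-9) = 31)
  q = 1: r = 29, s = -1 − 1·2 = -3, t = 5 − 1·(-9) = 14  (check: 695·(-3) + 151·14 = 29)
  q = 1: r = 2, s = 2 − 1·(-3) = 5, t = -9 − 1·14 = -23  (check: 695·5 + 151·(-23) = 2)
  q = 14: r = 1, s = -3 − 14·5 = -73, t = 14 − 14·(-23) = 336  (check: 695·(-73) + 151·336 = 1)
The row with r = 1 (the gcd) gives the Bezout coefficients s = -73, t = 336.
Result: 695 · (-73) + 151 · (336) = 1.

gcd(695, 151) = 1; s = -73, t = 336 (check: 695·(-73) + 151·336 = 1).


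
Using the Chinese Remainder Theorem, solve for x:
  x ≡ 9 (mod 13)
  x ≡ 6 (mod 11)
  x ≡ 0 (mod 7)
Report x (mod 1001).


Moduli 13, 11, 7 are pairwise coprime; by CRT there is a unique solution modulo M = 13 · 11 · 7 = 1001.
Solve pairwise, accumulating the modulus:
  Start with x ≡ 9 (mod 13).
  Combine with x ≡ 6 (mod 11): since gcd(13, 11) = 1, we get a unique residue mod 143.
    Write x = 9 + 13·t and substitute into x ≡ 6 (mod 11): 13·t ≡ 6 − 9 = -3 (mod 11).
    Reduce coefficients mod 11: 2·t ≡ 8 (mod 11).
    The inverse of 2 mod 11 is 6 (since 2·6 = 12 = 1·11 + 1), so t ≡ 6·8 = 48 ≡ 4 (mod 11).
    Then x = 9 + 13·4 = 61, valid modulo lcm(13, 11) = 143: x ≡ 61 (mod 143).
  Combine with x ≡ 0 (mod 7): since gcd(143, 7) = 1, we get a unique residue mod 1001.
    Write x = 61 + 143·t and substitute into x ≡ 0 (mod 7): 143·t ≡ 0 − 61 = -61 (mod 7).
    Reduce coefficients mod 7: 3·t ≡ 2 (mod 7).
    The inverse of 3 mod 7 is 5 (since 3·5 = 15 = 2·7 + 1), so t ≡ 5·2 = 10 ≡ 3 (mod 7).
    Then x = 61 + 143·3 = 490, valid modulo lcm(143, 7) = 1001: x ≡ 490 (mod 1001).
Verify: 490 mod 13 = 9 ✓, 490 mod 11 = 6 ✓, 490 mod 7 = 0 ✓.

x ≡ 490 (mod 1001).
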